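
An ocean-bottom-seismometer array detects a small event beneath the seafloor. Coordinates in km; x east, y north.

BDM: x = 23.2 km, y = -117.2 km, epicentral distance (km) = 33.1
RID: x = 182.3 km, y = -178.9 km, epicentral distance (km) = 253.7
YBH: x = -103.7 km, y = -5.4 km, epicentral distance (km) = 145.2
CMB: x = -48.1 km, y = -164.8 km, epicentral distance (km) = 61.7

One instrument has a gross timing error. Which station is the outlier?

Solve using three stations at a time. Using BDM, YBH, CMB (subtract circle equations pairwise → linear system) gives (x, y) ≈ (-9.9, -116.3).
Distances from that point to each station vs reported:
  BDM: calculated 33.2 vs reported 33.1 → residual 0.1 km
  RID: calculated 202.2 vs reported 253.7 → residual 51.5 km
  YBH: calculated 145.2 vs reported 145.2 → residual 0.0 km
  CMB: calculated 61.7 vs reported 61.7 → residual 0.0 km
BDM, YBH, CMB are mutually consistent (residuals ≈ 0); RID is off by 51.5 km.

RID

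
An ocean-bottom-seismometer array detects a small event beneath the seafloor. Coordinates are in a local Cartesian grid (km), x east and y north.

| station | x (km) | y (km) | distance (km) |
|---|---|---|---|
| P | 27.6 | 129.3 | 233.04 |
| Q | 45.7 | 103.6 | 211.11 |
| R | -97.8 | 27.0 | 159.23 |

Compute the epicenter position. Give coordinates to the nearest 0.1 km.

-3.9 km east, -101.6 km north

Circle about each station: (x − 27.6)² + (y − 129.3)² = 233.04²; (x − 45.7)² + (y − 103.6)² = 211.11²; (x + 97.8)² + (y − 27.0)² = 159.23².
Subtracting pairs of circle equations eliminates x²+y² and gives linear equations (the radical axes):
36.2 x − 51.4 y = 5081.41
-250.8 x − 204.6 y = 21767.04
Solving the 2×2 system: x ≈ -3.9, y ≈ -101.6 km.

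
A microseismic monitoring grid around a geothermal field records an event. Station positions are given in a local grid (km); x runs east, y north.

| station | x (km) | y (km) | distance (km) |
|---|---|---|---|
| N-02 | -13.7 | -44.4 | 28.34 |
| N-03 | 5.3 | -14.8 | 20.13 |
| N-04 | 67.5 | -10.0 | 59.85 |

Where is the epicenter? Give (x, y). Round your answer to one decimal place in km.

12.5 km east, -33.6 km north

Circle about each station: (x + 13.7)² + (y + 44.4)² = 28.34²; (x − 5.3)² + (y + 14.8)² = 20.13²; (x − 67.5)² + (y + 10.0)² = 59.85².
Subtracting pairs of circle equations eliminates x²+y² and gives linear equations (the radical axes):
38.0 x + 59.2 y = -1513.98
162.4 x + 68.8 y = -281.67
Solving the 2×2 system: x ≈ 12.5, y ≈ -33.6 km.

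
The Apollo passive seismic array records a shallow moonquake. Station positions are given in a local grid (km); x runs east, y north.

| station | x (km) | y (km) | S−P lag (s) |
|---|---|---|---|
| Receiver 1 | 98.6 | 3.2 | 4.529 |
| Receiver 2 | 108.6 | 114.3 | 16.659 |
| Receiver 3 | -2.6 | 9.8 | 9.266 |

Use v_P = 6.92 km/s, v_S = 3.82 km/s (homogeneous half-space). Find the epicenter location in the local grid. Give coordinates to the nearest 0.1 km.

69.6 km east, -22.3 km north

Distance from S−P lag: d = Δt · v_P v_S / (v_P − v_S) = Δt · (6.92·3.82)/(6.92−3.82) ≈ 8.5272·Δt.
So d_Receiver 1 = 38.62, d_Receiver 2 = 142.06, d_Receiver 3 = 79.01 km.
Circle about each station: (x − 98.6)² + (y − 3.2)² = 38.62²; (x − 108.6)² + (y − 114.3)² = 142.06²; (x + 2.6)² + (y − 9.8)² = 79.01².
Subtracting pairs of circle equations eliminates x²+y² and gives linear equations (the radical axes):
20.0 x + 222.2 y = -3563.29
-202.4 x + 13.2 y = -14380.48
Solving the 2×2 system: x ≈ 69.6, y ≈ -22.3 km.
Check against Receiver 1 (with the unrounded x, y): √((x − 98.6)²+(y − 3.2)²) = 38.62 ≈ 38.62 km. ✓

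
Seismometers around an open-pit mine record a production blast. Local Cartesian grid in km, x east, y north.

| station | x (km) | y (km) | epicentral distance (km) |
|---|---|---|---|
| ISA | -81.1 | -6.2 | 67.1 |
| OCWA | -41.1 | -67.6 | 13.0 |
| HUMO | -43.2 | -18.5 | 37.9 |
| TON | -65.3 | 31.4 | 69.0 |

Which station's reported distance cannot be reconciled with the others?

Solve using three stations at a time. Using ISA, OCWA, HUMO (subtract circle equations pairwise → linear system) gives (x, y) ≈ (-35.8, -55.7).
Distances from that point to each station vs reported:
  ISA: calculated 67.1 vs reported 67.1 → residual 0.0 km
  OCWA: calculated 13.1 vs reported 13.0 → residual 0.1 km
  HUMO: calculated 37.9 vs reported 37.9 → residual 0.0 km
  TON: calculated 92.0 vs reported 69.0 → residual 23.0 km
ISA, OCWA, HUMO are mutually consistent (residuals ≈ 0); TON is off by 23.0 km.

TON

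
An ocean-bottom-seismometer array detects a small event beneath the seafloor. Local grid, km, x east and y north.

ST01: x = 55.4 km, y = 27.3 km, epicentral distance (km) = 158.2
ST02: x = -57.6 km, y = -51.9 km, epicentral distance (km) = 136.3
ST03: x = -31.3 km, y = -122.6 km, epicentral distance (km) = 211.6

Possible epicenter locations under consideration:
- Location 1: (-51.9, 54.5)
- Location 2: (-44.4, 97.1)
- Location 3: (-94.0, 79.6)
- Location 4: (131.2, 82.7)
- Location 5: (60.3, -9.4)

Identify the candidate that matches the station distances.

Location 3

For each candidate, compare |candidate − station| to the reported distance:
Location 1: residuals ST01 47.5, ST02 29.7, ST03 33.3 → max 47.5 km
Location 2: residuals ST01 36.4, ST02 13.3, ST03 8.5 → max 36.4 km
Location 3: residuals ST01 0.1, ST02 0.1, ST03 0.1 → max 0.1 km
Location 4: residuals ST01 64.3, ST02 95.6, ST03 50.2 → max 95.6 km
Location 5: residuals ST01 121.2, ST02 11.0, ST03 66.0 → max 121.2 km
Only Location 3 has all residuals ≈ 0.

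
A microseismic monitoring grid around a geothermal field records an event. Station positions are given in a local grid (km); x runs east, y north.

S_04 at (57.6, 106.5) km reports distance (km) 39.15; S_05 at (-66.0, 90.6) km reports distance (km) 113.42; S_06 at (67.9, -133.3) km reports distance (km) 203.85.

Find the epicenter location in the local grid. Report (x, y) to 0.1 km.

x ≈ 45.4 km, y ≈ 69.3 km

Circle about each station: (x − 57.6)² + (y − 106.5)² = 39.15²; (x + 66.0)² + (y − 90.6)² = 113.42²; (x − 67.9)² + (y + 133.3)² = 203.85².
Subtracting pairs of circle equations eliminates x²+y² and gives linear equations (the radical axes):
-247.2 x − 31.8 y = -13427.02
20.6 x − 479.6 y = -32302.81
Solving the 2×2 system: x ≈ 45.4, y ≈ 69.3 km.
Check against S_04 (with the unrounded x, y): √((x − 57.6)²+(y − 106.5)²) = 39.15 ≈ 39.15 km. ✓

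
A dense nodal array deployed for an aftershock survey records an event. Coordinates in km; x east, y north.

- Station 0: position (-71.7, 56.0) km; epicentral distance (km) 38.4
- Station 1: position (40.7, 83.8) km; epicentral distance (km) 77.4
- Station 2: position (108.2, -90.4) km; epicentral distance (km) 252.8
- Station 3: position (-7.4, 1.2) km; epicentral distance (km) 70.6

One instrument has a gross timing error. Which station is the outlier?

Solve using three stations at a time. Using Station 0, Station 1, Station 3 (subtract circle equations pairwise → linear system) gives (x, y) ≈ (-34.7, 66.3).
Distances from that point to each station vs reported:
  Station 0: calculated 38.4 vs reported 38.4 → residual 0.0 km
  Station 1: calculated 77.4 vs reported 77.4 → residual 0.0 km
  Station 2: calculated 212.1 vs reported 252.8 → residual 40.7 km
  Station 3: calculated 70.6 vs reported 70.6 → residual 0.0 km
Station 0, Station 1, Station 3 are mutually consistent (residuals ≈ 0); Station 2 is off by 40.7 km.

Station 2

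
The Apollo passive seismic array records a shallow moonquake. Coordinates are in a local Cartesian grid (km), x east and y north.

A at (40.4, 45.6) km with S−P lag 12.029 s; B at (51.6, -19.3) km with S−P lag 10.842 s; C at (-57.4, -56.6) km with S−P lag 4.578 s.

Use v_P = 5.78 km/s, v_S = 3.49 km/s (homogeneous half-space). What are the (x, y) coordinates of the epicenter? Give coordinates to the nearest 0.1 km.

Distance from S−P lag: d = Δt · v_P v_S / (v_P − v_S) = Δt · (5.78·3.49)/(5.78−3.49) ≈ 8.8088·Δt.
So d_A = 105.96, d_B = 95.51, d_C = 40.33 km.
Circle about each station: (x − 40.4)² + (y − 45.6)² = 105.96²; (x − 51.6)² + (y + 19.3)² = 95.51²; (x + 57.4)² + (y + 56.6)² = 40.33².
Subtracting the A equation from the B and C equations removes the quadratic terms:
22.4 x − 129.8 y = 1428.89
-195.6 x − 204.4 y = 12387.81
Solving the 2×2 system: x ≈ -43.9, y ≈ -18.6 km.

x ≈ -43.9 km, y ≈ -18.6 km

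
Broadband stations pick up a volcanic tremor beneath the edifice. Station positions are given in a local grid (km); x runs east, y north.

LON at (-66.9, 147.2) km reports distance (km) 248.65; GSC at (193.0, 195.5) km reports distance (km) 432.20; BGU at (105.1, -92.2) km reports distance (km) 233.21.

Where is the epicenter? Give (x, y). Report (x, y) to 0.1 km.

Circle about each station: (x + 66.9)² + (y − 147.2)² = 248.65²; (x − 193.0)² + (y − 195.5)² = 432.20²; (x − 105.1)² + (y + 92.2)² = 233.21².
Subtracting the LON equation from the GSC and BGU equations removes the quadratic terms:
519.8 x + 96.6 y = -75644.22
344.0 x − 478.8 y = 843.32
Solving the 2×2 system: x ≈ -128.1, y ≈ -93.8 km.

x ≈ -128.1 km, y ≈ -93.8 km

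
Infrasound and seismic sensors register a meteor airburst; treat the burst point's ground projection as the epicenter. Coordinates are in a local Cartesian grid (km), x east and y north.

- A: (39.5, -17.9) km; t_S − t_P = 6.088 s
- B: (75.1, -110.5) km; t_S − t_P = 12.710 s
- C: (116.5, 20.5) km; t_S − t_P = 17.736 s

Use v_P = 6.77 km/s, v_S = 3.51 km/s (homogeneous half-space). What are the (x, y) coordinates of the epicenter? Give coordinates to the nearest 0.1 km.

(6.8, -47.9)

Distance from S−P lag: d = Δt · v_P v_S / (v_P − v_S) = Δt · (6.77·3.51)/(6.77−3.51) ≈ 7.2892·Δt.
So d_A = 44.38, d_B = 92.65, d_C = 129.28 km.
Circle about each station: (x − 39.5)² + (y + 17.9)² = 44.38²; (x − 75.1)² + (y + 110.5)² = 92.65²; (x − 116.5)² + (y − 20.5)² = 129.28².
Subtracting the A equation from the B and C equations removes the quadratic terms:
71.2 x − 185.2 y = 9355.16
154.0 x + 76.8 y = -2631.89
Solving the 2×2 system: x ≈ 6.8, y ≈ -47.9 km.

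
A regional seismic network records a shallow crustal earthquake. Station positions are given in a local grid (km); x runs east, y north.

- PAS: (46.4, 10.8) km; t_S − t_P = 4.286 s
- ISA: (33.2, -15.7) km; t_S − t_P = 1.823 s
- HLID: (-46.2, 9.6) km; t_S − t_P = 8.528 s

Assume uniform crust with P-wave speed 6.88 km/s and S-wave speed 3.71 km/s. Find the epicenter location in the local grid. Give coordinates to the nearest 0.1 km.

Distance from S−P lag: d = Δt · v_P v_S / (v_P − v_S) = Δt · (6.88·3.71)/(6.88−3.71) ≈ 8.0520·Δt.
So d_PAS = 34.51, d_ISA = 14.68, d_HLID = 68.67 km.
Circle about each station: (x − 46.4)² + (y − 10.8)² = 34.51²; (x − 33.2)² + (y + 15.7)² = 14.68²; (x + 46.2)² + (y − 9.6)² = 68.67².
Subtracting pairs of circle equations eliminates x²+y² and gives linear equations (the radical axes):
-26.4 x − 53.0 y = 54.57
-185.2 x − 2.4 y = -3567.63
Solving the 2×2 system: x ≈ 19.4, y ≈ -10.7 km.

(19.4, -10.7)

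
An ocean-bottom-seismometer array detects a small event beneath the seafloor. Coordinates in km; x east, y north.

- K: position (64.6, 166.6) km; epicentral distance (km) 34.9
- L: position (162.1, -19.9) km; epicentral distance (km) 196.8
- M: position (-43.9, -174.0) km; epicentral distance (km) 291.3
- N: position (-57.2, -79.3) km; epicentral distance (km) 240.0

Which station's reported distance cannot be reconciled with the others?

M

Solve using three stations at a time. Using K, L, N (subtract circle equations pairwise → linear system) gives (x, y) ≈ (44.7, 138.0).
Distances from that point to each station vs reported:
  K: calculated 34.9 vs reported 34.9 → residual 0.0 km
  L: calculated 196.8 vs reported 196.8 → residual 0.0 km
  M: calculated 324.3 vs reported 291.3 → residual 33.0 km
  N: calculated 240.0 vs reported 240.0 → residual 0.0 km
K, L, N are mutually consistent (residuals ≈ 0); M is off by 33.0 km.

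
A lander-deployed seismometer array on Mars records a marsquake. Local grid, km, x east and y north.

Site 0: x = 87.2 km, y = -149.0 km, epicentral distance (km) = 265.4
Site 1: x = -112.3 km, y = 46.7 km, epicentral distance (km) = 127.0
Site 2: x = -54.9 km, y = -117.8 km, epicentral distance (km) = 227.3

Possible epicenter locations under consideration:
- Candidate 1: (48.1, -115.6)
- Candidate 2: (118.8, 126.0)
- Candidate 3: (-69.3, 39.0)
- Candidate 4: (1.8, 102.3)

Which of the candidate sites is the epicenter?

Candidate 4

For each candidate, compare |candidate − station| to the reported distance:
Candidate 1: residuals Site 0 214.0, Site 1 101.2, Site 2 124.3 → max 214.0 km
Candidate 2: residuals Site 0 11.4, Site 1 117.3, Site 2 72.0 → max 117.3 km
Candidate 3: residuals Site 0 20.8, Site 1 83.3, Site 2 69.8 → max 83.3 km
Candidate 4: residuals Site 0 0.0, Site 1 0.1, Site 2 0.0 → max 0.1 km
Only Candidate 4 has all residuals ≈ 0.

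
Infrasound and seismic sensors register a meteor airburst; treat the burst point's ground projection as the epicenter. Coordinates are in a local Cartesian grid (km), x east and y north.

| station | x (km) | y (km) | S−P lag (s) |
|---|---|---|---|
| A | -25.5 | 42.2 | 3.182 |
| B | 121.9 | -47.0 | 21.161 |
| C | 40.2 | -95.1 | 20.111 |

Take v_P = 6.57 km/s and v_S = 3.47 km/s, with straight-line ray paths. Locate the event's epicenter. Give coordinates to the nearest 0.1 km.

Distance from S−P lag: d = Δt · v_P v_S / (v_P − v_S) = Δt · (6.57·3.47)/(6.57−3.47) ≈ 7.3542·Δt.
So d_A = 23.40, d_B = 155.62, d_C = 147.90 km.
Circle about each station: (x + 25.5)² + (y − 42.2)² = 23.40²; (x − 121.9)² + (y + 47.0)² = 155.62²; (x − 40.2)² + (y + 95.1)² = 147.90².
Subtracting the A equation from the B and C equations removes the quadratic terms:
294.8 x − 178.4 y = -9032.50
131.4 x − 274.6 y = -13097.89
Solving the 2×2 system: x ≈ -2.5, y ≈ 46.5 km.
Check against A (with the unrounded x, y): √((x + 25.5)²+(y − 42.2)²) = 23.40 ≈ 23.40 km. ✓

-2.5 km east, 46.5 km north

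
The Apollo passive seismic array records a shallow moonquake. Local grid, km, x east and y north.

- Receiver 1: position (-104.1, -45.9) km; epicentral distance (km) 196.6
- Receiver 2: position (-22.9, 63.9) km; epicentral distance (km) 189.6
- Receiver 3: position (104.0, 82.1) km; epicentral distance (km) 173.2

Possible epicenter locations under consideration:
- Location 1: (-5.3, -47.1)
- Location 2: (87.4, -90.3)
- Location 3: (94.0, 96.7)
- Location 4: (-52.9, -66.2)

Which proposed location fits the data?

For each candidate, compare |candidate − station| to the reported distance:
Location 1: residuals Receiver 1 97.8, Receiver 2 77.2, Receiver 3 4.0 → max 97.8 km
Location 2: residuals Receiver 1 0.0, Receiver 2 0.0, Receiver 3 0.0 → max 0.0 km
Location 3: residuals Receiver 1 47.5, Receiver 2 68.2, Receiver 3 155.5 → max 155.5 km
Location 4: residuals Receiver 1 141.5, Receiver 2 56.1, Receiver 3 42.7 → max 141.5 km
Only Location 2 has all residuals ≈ 0.

Location 2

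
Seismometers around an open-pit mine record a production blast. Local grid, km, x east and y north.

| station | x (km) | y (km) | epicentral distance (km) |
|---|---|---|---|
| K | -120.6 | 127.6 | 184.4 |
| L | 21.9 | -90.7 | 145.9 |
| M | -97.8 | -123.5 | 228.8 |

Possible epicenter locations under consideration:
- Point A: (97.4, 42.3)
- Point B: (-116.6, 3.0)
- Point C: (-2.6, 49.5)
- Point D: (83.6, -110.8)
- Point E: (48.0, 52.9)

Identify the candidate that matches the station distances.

For each candidate, compare |candidate − station| to the reported distance:
Point A: residuals K 49.7, L 7.0, M 27.3 → max 49.7 km
Point B: residuals K 59.7, L 21.3, M 100.9 → max 100.9 km
Point C: residuals K 42.9, L 3.6, M 31.3 → max 42.9 km
Point D: residuals K 129.5, L 81.0, M 47.0 → max 129.5 km
Point E: residuals K 0.0, L 0.1, M 0.1 → max 0.1 km
Only Point E has all residuals ≈ 0.

Point E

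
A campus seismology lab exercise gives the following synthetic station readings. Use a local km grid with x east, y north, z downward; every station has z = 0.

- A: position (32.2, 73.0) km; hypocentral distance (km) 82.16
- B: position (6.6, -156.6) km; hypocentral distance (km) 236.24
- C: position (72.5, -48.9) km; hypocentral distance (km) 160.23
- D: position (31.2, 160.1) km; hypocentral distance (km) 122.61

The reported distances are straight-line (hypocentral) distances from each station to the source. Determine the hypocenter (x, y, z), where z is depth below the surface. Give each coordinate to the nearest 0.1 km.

Each station gives a sphere (x−x_i)² + (y−y_i)² + z² = d_i² (stations at z=0).
Subtracting the A sphere from B and C: z² cancels, leaving linear equations in x and y:
-51.2 x − 459.2 y = -30857.79
80.6 x − 243.8 y = -17641.77
Solving: x ≈ -11.678, y ≈ 68.501 km (keep extra digits for the depth step; rounded: -11.7, 68.5).
Then from the A sphere: z² = 82.16² − (x − 32.2)² − (y − 73.0)² with x = -11.678, y = 68.501, so z ≈ 69.316 ≈ 69.3 km.

(-11.7, 68.5, 69.3)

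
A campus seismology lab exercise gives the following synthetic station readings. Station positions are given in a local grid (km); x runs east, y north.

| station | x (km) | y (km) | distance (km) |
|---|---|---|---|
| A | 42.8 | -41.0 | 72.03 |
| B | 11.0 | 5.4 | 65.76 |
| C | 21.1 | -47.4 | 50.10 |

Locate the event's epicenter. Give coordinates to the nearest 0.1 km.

(-29.0, -46.8)

Circle about each station: (x − 42.8)² + (y + 41.0)² = 72.03²; (x − 11.0)² + (y − 5.4)² = 65.76²; (x − 21.1)² + (y + 47.4)² = 50.10².
Subtracting the A equation from the B and C equations removes the quadratic terms:
-63.6 x + 92.8 y = -2498.74
-43.4 x − 12.8 y = 1857.44
Solving the 2×2 system: x ≈ -29.0, y ≈ -46.8 km.
Check against A (with the unrounded x, y): √((x − 42.8)²+(y + 41.0)²) = 72.03 ≈ 72.03 km. ✓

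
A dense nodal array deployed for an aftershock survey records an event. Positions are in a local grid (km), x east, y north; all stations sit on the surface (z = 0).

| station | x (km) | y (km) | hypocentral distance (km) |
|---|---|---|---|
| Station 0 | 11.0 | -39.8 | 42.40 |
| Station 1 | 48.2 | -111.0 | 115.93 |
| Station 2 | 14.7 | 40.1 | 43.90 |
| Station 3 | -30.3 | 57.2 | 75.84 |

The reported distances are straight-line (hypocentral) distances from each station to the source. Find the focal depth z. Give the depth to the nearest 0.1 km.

Each station gives a sphere (x−x_i)² + (y−y_i)² + z² = d_i² (stations at z=0).
Subtracting the Station 0 sphere from Station 1 and Station 2: z² cancels, leaving linear equations in x and y:
74.4 x − 142.4 y = 1297.20
7.4 x + 159.8 y = -10.39
Solving: x ≈ 15.902, y ≈ -0.801 km (keep extra digits for the depth step; rounded: 15.9, -0.8).
Then from the Station 0 sphere: z² = 42.40² − (x − 11.0)² − (y + 39.8)² with x = 15.902, y = -0.801, so z ≈ 15.900 ≈ 15.9 km.

15.9 km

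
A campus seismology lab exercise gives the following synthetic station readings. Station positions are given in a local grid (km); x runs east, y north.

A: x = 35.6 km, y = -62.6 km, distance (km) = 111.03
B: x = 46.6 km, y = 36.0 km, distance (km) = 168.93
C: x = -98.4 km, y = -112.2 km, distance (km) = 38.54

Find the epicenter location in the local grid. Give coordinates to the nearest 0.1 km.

(-73.6, -82.7)

Circle about each station: (x − 35.6)² + (y + 62.6)² = 111.03²; (x − 46.6)² + (y − 36.0)² = 168.93²; (x + 98.4)² + (y + 112.2)² = 38.54².
Subtracting pairs of circle equations eliminates x²+y² and gives linear equations (the radical axes):
22.0 x + 197.2 y = -17928.24
-268.0 x − 99.2 y = 27927.61
Solving the 2×2 system: x ≈ -73.6, y ≈ -82.7 km.
Check against A (with the unrounded x, y): √((x − 35.6)²+(y + 62.6)²) = 111.03 ≈ 111.03 km. ✓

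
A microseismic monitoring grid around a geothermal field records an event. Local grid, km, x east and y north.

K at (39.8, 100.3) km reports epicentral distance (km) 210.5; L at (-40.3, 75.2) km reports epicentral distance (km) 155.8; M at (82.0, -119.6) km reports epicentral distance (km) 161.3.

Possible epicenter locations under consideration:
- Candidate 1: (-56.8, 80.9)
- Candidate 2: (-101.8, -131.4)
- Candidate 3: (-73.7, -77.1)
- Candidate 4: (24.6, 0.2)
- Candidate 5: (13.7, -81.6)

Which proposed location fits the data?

Candidate 3

For each candidate, compare |candidate − station| to the reported distance:
Candidate 1: residuals K 112.0, L 138.3, M 82.6 → max 138.3 km
Candidate 2: residuals K 61.0, L 59.8, M 22.9 → max 61.0 km
Candidate 3: residuals K 0.1, L 0.1, M 0.1 → max 0.1 km
Candidate 4: residuals K 109.3, L 56.6, M 28.5 → max 109.3 km
Candidate 5: residuals K 26.7, L 10.0, M 83.1 → max 83.1 km
Only Candidate 3 has all residuals ≈ 0.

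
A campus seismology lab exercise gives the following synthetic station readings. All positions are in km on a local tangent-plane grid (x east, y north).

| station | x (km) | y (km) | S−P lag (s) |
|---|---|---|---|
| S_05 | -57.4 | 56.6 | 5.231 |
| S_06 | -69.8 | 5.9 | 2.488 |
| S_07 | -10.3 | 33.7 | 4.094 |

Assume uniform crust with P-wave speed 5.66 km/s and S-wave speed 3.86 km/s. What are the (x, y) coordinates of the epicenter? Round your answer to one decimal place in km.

-41.6 km east, -4.9 km north

Distance from S−P lag: d = Δt · v_P v_S / (v_P − v_S) = Δt · (5.66·3.86)/(5.66−3.86) ≈ 12.1376·Δt.
So d_S_05 = 63.49, d_S_06 = 30.20, d_S_07 = 49.69 km.
Circle about each station: (x + 57.4)² + (y − 56.6)² = 63.49²; (x + 69.8)² + (y − 5.9)² = 30.20²; (x + 10.3)² + (y − 33.7)² = 49.69².
Subtracting the S_05 equation from the S_06 and S_07 equations removes the quadratic terms:
-24.8 x − 101.4 y = 1527.47
94.2 x − 45.8 y = -3694.66
Solving the 2×2 system: x ≈ -41.6, y ≈ -4.9 km.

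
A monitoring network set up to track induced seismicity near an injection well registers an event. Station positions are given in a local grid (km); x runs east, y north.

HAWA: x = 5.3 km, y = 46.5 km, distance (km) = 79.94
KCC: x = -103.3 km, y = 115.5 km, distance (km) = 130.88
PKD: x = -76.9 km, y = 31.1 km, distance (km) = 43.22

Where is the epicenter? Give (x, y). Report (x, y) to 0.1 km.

x ≈ -54.9 km, y ≈ -6.1 km

Circle about each station: (x − 5.3)² + (y − 46.5)² = 79.94²; (x + 103.3)² + (y − 115.5)² = 130.88²; (x + 76.9)² + (y − 31.1)² = 43.22².
Subtracting the HAWA equation from the KCC and PKD equations removes the quadratic terms:
-217.2 x + 138.0 y = 11081.63
-164.4 x − 30.8 y = 9212.92
Solving the 2×2 system: x ≈ -54.9, y ≈ -6.1 km.
Check against HAWA (with the unrounded x, y): √((x − 5.3)²+(y − 46.5)²) = 79.94 ≈ 79.94 km. ✓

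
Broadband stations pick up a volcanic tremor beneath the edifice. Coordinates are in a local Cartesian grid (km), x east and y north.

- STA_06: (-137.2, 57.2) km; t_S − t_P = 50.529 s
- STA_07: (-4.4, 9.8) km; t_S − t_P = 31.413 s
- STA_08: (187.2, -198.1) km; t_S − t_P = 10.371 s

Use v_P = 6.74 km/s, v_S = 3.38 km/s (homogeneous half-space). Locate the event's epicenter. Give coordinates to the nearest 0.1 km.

Distance from S−P lag: d = Δt · v_P v_S / (v_P − v_S) = Δt · (6.74·3.38)/(6.74−3.38) ≈ 6.7801·Δt.
So d_STA_06 = 342.59, d_STA_07 = 212.98, d_STA_08 = 70.32 km.
Circle about each station: (x + 137.2)² + (y − 57.2)² = 342.59²; (x + 4.4)² + (y − 9.8)² = 212.98²; (x − 187.2)² + (y + 198.1)² = 70.32².
Subtracting the STA_06 equation from the STA_07 and STA_08 equations removes the quadratic terms:
265.6 x − 94.8 y = 50027.15
648.8 x − 510.6 y = 164614.78
Solving the 2×2 system: x ≈ 134.1, y ≈ -152.0 km.

134.1 km east, -152.0 km north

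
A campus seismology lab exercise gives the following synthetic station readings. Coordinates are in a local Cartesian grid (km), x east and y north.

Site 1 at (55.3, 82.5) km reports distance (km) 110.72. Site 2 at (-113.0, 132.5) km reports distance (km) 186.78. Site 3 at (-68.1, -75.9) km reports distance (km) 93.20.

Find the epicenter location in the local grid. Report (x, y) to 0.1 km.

x ≈ 2.1 km, y ≈ -14.6 km

Circle about each station: (x − 55.3)² + (y − 82.5)² = 110.72²; (x + 113.0)² + (y − 132.5)² = 186.78²; (x + 68.1)² + (y + 75.9)² = 93.20².
Subtracting pairs of circle equations eliminates x²+y² and gives linear equations (the radical axes):
-336.6 x + 100.0 y = -2166.94
-246.8 x − 316.8 y = 4106.76
Solving the 2×2 system: x ≈ 2.1, y ≈ -14.6 km.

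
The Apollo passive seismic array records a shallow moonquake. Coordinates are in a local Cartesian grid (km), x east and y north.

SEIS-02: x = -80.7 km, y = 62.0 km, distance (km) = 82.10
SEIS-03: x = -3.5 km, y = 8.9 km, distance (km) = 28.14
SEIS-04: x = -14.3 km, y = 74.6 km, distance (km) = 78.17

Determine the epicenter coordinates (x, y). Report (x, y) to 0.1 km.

(-29.4, -2.1)

Circle about each station: (x + 80.7)² + (y − 62.0)² = 82.10²; (x + 3.5)² + (y − 8.9)² = 28.14²; (x + 14.3)² + (y − 74.6)² = 78.17².
Subtracting pairs of circle equations eliminates x²+y² and gives linear equations (the radical axes):
154.4 x − 106.2 y = -4316.48
132.8 x + 25.2 y = -3956.98
Solving the 2×2 system: x ≈ -29.4, y ≈ -2.1 km.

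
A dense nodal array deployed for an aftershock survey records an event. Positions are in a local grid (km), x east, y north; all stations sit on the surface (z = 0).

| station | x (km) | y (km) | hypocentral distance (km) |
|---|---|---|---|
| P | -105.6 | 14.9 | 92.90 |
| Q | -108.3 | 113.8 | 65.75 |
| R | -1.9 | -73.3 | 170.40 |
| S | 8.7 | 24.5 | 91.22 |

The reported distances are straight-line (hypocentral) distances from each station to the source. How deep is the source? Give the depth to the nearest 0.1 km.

23.6 km

Each station gives a sphere (x−x_i)² + (y−y_i)² + z² = d_i² (stations at z=0).
Subtracting the P sphere from Q and R: z² cancels, leaving linear equations in x and y:
-5.4 x + 197.8 y = 17613.31
207.4 x − 176.4 y = -26402.62
Solving: x ≈ -52.792, y ≈ 87.605 km (keep extra digits for the depth step; rounded: -52.8, 87.6).
Then from the P sphere: z² = 92.90² − (x + 105.6)² − (y − 14.9)² with x = -52.792, y = 87.605, so z ≈ 23.573 ≈ 23.6 km.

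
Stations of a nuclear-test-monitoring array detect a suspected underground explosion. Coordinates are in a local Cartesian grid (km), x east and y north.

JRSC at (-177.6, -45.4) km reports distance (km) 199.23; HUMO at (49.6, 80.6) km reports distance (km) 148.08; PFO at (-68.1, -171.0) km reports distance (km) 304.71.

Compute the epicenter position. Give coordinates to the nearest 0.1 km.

-88.9 km east, 133.0 km north

Circle about each station: (x + 177.6)² + (y + 45.4)² = 199.23²; (x − 49.6)² + (y − 80.6)² = 148.08²; (x + 68.1)² + (y + 171.0)² = 304.71².
Subtracting the JRSC equation from the HUMO and PFO equations removes the quadratic terms:
454.4 x + 252.0 y = -6881.49
219.0 x − 251.2 y = -52879.90
Solving the 2×2 system: x ≈ -88.9, y ≈ 133.0 km.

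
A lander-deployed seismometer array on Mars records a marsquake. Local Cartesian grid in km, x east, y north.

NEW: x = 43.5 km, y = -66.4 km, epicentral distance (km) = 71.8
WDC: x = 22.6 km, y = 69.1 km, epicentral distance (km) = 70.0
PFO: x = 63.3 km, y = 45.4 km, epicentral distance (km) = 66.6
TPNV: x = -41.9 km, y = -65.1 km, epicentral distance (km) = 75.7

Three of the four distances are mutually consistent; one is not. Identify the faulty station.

TPNV

Solve using three stations at a time. Using NEW, WDC, PFO (subtract circle equations pairwise → linear system) gives (x, y) ≈ (15.0, -0.5).
Distances from that point to each station vs reported:
  NEW: calculated 71.8 vs reported 71.8 → residual 0.0 km
  WDC: calculated 70.0 vs reported 70.0 → residual 0.0 km
  PFO: calculated 66.6 vs reported 66.6 → residual 0.0 km
  TPNV: calculated 86.1 vs reported 75.7 → residual 10.4 km
NEW, WDC, PFO are mutually consistent (residuals ≈ 0); TPNV is off by 10.4 km.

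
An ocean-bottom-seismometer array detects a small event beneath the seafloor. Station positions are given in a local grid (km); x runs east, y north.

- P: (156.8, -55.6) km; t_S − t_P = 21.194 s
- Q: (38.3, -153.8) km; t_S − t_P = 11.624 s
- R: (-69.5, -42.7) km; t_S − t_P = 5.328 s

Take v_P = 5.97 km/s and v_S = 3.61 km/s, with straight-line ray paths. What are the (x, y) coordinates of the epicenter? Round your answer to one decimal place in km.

Distance from S−P lag: d = Δt · v_P v_S / (v_P − v_S) = Δt · (5.97·3.61)/(5.97−3.61) ≈ 9.1321·Δt.
So d_P = 193.55, d_Q = 106.15, d_R = 48.66 km.
Circle about each station: (x − 156.8)² + (y + 55.6)² = 193.55²; (x − 38.3)² + (y + 153.8)² = 106.15²; (x + 69.5)² + (y + 42.7)² = 48.66².
Subtracting the P equation from the Q and R equations removes the quadratic terms:
-237.0 x − 196.4 y = 23637.51
-452.6 x + 25.8 y = 14069.75
Solving the 2×2 system: x ≈ -35.5, y ≈ -77.5 km.

-35.5 km east, -77.5 km north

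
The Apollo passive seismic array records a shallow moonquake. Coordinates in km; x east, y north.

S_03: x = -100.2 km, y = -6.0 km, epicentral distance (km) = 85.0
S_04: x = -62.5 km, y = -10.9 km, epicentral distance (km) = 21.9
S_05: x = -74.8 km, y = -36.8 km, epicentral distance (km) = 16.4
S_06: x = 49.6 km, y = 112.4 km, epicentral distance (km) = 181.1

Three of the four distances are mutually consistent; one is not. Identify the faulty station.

Solve using three stations at a time. Using S_04, S_05, S_06 (subtract circle equations pairwise → linear system) gives (x, y) ≈ (-59.1, -32.5).
Distances from that point to each station vs reported:
  S_03: calculated 48.9 vs reported 85.0 → residual 36.1 km
  S_04: calculated 21.8 vs reported 21.9 → residual 0.1 km
  S_05: calculated 16.3 vs reported 16.4 → residual 0.1 km
  S_06: calculated 181.1 vs reported 181.1 → residual 0.0 km
S_04, S_05, S_06 are mutually consistent (residuals ≈ 0); S_03 is off by 36.1 km.

S_03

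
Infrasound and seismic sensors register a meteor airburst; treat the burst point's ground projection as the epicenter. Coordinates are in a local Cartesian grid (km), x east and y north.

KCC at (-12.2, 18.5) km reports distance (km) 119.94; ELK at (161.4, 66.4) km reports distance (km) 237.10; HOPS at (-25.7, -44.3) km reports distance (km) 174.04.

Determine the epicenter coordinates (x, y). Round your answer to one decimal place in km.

-68.5 km east, 124.4 km north

Circle about each station: (x + 12.2)² + (y − 18.5)² = 119.94²; (x − 161.4)² + (y − 66.4)² = 237.10²; (x + 25.7)² + (y + 44.3)² = 174.04².
Subtracting pairs of circle equations eliminates x²+y² and gives linear equations (the radical axes):
347.2 x + 95.8 y = -11862.98
-27.0 x − 125.6 y = -13772.43
Solving the 2×2 system: x ≈ -68.5, y ≈ 124.4 km.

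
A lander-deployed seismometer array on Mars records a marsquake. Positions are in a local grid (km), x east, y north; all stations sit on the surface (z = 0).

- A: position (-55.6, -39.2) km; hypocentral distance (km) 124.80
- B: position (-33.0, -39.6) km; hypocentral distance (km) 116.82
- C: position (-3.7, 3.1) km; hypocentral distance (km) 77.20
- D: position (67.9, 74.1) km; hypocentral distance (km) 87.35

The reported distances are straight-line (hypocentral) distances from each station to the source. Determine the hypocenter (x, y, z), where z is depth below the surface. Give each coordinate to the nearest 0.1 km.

Each station gives a sphere (x−x_i)² + (y−y_i)² + z² = d_i² (stations at z=0).
Subtracting the A sphere from B and C: z² cancels, leaving linear equations in x and y:
45.2 x − 0.8 y = -42.71
103.8 x + 84.6 y = 5010.50
Solving: x ≈ 0.101, y ≈ 59.102 km (keep extra digits for the depth step; rounded: 0.1, 59.1).
Then from the A sphere: z² = 124.80² − (x + 55.6)² − (y + 39.2)² with x = 0.101, y = 59.102, so z ≈ 53.001 ≈ 53.0 km.

x ≈ 0.1 km, y ≈ 59.1 km, depth ≈ 53.0 km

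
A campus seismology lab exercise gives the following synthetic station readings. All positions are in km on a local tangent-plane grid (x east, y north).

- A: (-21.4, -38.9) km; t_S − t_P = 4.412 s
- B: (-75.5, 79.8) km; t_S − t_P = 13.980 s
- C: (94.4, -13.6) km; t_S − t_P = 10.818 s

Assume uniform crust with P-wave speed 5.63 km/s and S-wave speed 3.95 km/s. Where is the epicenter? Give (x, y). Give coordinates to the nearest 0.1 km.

(-21.8, -97.3)

Distance from S−P lag: d = Δt · v_P v_S / (v_P − v_S) = Δt · (5.63·3.95)/(5.63−3.95) ≈ 13.2372·Δt.
So d_A = 58.40, d_B = 185.06, d_C = 143.20 km.
Circle about each station: (x + 21.4)² + (y + 38.9)² = 58.40²; (x + 75.5)² + (y − 79.8)² = 185.06²; (x − 94.4)² + (y + 13.6)² = 143.20².
Subtracting the A equation from the B and C equations removes the quadratic terms:
-108.2 x + 237.4 y = -20739.52
231.6 x + 50.6 y = -9970.53
Solving the 2×2 system: x ≈ -21.8, y ≈ -97.3 km.
Check against A (with the unrounded x, y): √((x + 21.4)²+(y + 38.9)²) = 58.40 ≈ 58.40 km. ✓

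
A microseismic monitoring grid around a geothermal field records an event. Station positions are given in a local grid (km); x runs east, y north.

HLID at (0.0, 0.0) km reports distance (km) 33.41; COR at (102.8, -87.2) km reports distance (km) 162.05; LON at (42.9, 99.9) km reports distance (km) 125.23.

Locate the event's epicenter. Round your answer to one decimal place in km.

(-33.4, 0.6)

Circle about each station: x² + y² = 33.41²; (x − 102.8)² + (y + 87.2)² = 162.05²; (x − 42.9)² + (y − 99.9)² = 125.23².
Subtracting the HLID equation from the COR and LON equations removes the quadratic terms:
205.6 x − 174.4 y = -6972.29
85.8 x + 199.8 y = -2745.90
Solving the 2×2 system: x ≈ -33.4, y ≈ 0.6 km.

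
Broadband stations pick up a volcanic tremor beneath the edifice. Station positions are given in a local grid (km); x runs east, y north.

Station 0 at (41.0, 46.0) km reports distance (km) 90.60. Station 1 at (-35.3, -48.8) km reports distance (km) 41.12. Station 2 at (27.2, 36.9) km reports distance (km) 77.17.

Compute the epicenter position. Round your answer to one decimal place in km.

Circle about each station: (x − 41.0)² + (y − 46.0)² = 90.60²; (x + 35.3)² + (y + 48.8)² = 41.12²; (x − 27.2)² + (y − 36.9)² = 77.17².
Subtracting the Station 0 equation from the Station 1 and Station 2 equations removes the quadratic terms:
-152.6 x − 189.6 y = 6348.04
-27.6 x − 18.2 y = 557.60
Solving the 2×2 system: x ≈ 4.0, y ≈ -36.7 km.

4.0 km east, -36.7 km north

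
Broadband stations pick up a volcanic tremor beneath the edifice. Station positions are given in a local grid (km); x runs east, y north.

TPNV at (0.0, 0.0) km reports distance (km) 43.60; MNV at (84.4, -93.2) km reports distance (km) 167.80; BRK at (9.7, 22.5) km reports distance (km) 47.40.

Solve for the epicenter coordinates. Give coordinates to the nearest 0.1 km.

(-37.7, 21.9)

Circle about each station: x² + y² = 43.60²; (x − 84.4)² + (y + 93.2)² = 167.80²; (x − 9.7)² + (y − 22.5)² = 47.40².
Subtracting the TPNV equation from the MNV and BRK equations removes the quadratic terms:
168.8 x − 186.4 y = -10446.28
19.4 x + 45.0 y = 254.54
Solving the 2×2 system: x ≈ -37.7, y ≈ 21.9 km.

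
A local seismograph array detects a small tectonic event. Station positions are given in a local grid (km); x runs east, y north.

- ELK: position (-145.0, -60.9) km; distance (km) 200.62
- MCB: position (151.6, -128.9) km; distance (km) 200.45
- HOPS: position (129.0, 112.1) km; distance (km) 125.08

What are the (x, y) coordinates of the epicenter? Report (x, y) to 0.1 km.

Circle about each station: (x + 145.0)² + (y + 60.9)² = 200.62²; (x − 151.6)² + (y + 128.9)² = 200.45²; (x − 129.0)² + (y − 112.1)² = 125.08².
Subtracting pairs of circle equations eliminates x²+y² and gives linear equations (the radical axes):
593.2 x − 136.0 y = 14932.14
548.0 x + 346.0 y = 29076.98
Solving the 2×2 system: x ≈ 32.6, y ≈ 32.4 km.

x ≈ 32.6 km, y ≈ 32.4 km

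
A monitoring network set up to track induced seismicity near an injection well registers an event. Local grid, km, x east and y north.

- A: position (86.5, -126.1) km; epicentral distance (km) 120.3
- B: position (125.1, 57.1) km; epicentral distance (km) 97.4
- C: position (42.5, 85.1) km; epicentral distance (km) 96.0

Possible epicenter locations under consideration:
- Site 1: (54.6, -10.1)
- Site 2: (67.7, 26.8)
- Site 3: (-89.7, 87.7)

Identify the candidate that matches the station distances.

Site 1

For each candidate, compare |candidate − station| to the reported distance:
Site 1: residuals A 0.0, B 0.0, C 0.0 → max 0.0 km
Site 2: residuals A 33.8, B 32.5, C 32.5 → max 33.8 km
Site 3: residuals A 156.8, B 119.6, C 36.2 → max 156.8 km
Only Site 1 has all residuals ≈ 0.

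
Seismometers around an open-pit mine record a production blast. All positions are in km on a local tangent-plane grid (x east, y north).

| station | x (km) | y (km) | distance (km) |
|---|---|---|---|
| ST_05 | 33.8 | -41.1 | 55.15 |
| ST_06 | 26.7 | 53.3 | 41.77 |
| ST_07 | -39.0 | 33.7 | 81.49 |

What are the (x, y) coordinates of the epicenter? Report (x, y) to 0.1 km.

(40.0, 13.7)

Circle about each station: (x − 33.8)² + (y + 41.1)² = 55.15²; (x − 26.7)² + (y − 53.3)² = 41.77²; (x + 39.0)² + (y − 33.7)² = 81.49².
Subtracting the ST_05 equation from the ST_06 and ST_07 equations removes the quadratic terms:
-14.2 x + 188.8 y = 2018.92
-145.6 x + 149.6 y = -3774.06
Solving the 2×2 system: x ≈ 40.0, y ≈ 13.7 km.
Check against ST_05 (with the unrounded x, y): √((x − 33.8)²+(y + 41.1)²) = 55.15 ≈ 55.15 km. ✓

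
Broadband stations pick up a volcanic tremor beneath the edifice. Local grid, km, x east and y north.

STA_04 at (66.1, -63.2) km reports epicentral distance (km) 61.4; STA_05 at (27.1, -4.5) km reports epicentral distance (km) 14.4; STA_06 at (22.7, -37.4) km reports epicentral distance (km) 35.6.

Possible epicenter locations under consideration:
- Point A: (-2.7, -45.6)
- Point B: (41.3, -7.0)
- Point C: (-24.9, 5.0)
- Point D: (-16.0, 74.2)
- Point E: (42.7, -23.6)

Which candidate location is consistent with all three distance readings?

For each candidate, compare |candidate − station| to the reported distance:
Point A: residuals STA_04 9.6, STA_05 36.4, STA_06 8.9 → max 36.4 km
Point B: residuals STA_04 0.0, STA_05 0.0, STA_06 0.0 → max 0.0 km
Point C: residuals STA_04 52.3, STA_05 38.5, STA_06 28.1 → max 52.3 km
Point D: residuals STA_04 98.7, STA_05 75.3, STA_06 82.5 → max 98.7 km
Point E: residuals STA_04 15.4, STA_05 10.3, STA_06 11.3 → max 15.4 km
Only Point B has all residuals ≈ 0.

Point B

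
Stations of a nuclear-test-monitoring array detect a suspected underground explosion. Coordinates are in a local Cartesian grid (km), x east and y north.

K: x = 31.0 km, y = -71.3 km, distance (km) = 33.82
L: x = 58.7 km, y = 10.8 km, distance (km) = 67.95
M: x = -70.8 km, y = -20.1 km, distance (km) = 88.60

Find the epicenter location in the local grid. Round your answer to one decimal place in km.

Circle about each station: (x − 31.0)² + (y + 71.3)² = 33.82²; (x − 58.7)² + (y − 10.8)² = 67.95²; (x + 70.8)² + (y + 20.1)² = 88.60².
Subtracting pairs of circle equations eliminates x²+y² and gives linear equations (the radical axes):
55.4 x + 164.2 y = -5955.77
-203.6 x + 102.4 y = -7334.21
Solving the 2×2 system: x ≈ 15.2, y ≈ -41.4 km.
Check against K (with the unrounded x, y): √((x − 31.0)²+(y + 71.3)²) = 33.82 ≈ 33.82 km. ✓

15.2 km east, -41.4 km north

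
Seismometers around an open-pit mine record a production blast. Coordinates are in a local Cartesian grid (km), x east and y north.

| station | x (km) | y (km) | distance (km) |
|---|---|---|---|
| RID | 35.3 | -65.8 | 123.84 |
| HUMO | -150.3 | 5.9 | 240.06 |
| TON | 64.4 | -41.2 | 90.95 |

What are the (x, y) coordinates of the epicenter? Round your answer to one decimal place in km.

x ≈ 86.2 km, y ≈ 47.1 km

Circle about each station: (x − 35.3)² + (y + 65.8)² = 123.84²; (x + 150.3)² + (y − 5.9)² = 240.06²; (x − 64.4)² + (y + 41.2)² = 90.95².
Subtracting the RID equation from the HUMO and TON equations removes the quadratic terms:
-371.2 x + 143.4 y = -25243.29
58.2 x + 49.2 y = 7333.51
Solving the 2×2 system: x ≈ 86.2, y ≈ 47.1 km.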